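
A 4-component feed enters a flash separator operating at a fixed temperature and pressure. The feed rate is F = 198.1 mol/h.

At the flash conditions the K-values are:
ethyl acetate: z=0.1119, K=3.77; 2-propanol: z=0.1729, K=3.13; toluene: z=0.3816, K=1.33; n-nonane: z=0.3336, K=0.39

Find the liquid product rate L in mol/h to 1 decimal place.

L = 59.3 mol/h

Iterate (Newton) starting at V/F = 0.35:
  V/F = 0.3500: g = 0.22252, g' = -0.7129 → V/F = 0.6621
  V/F = 0.6621: g = 0.02412, g' = -0.6192 → V/F = 0.7011
  V/F = 0.7011: g = -0.00023, g' = -0.6317 → V/F = 0.7007
Converged at V/F = 0.7007.
Then V = V/F·F = 0.7007·198.1 = 138.8 mol/h and L = F − V = 59.3 mol/h.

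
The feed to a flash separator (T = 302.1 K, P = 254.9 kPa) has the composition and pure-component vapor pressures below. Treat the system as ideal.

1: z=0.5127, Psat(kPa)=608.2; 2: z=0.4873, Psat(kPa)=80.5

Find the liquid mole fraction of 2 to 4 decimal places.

x_2 = 0.6695

Raoult's law: Kᵢ = Pᵢˢᵃᵗ/P = Pᵢˢᵃᵗ/254.9.
  K_1 = 608.2/254.9 = 2.386034, K_2 = 80.5/254.9 = 0.315810
Rachford–Rice: g(V/F) = Σ zᵢ(Kᵢ−1)/(1+V/F(Kᵢ−1)) = 0.
Feasibility: ΣzᵢKᵢ = 1.3772, Σzᵢ/Kᵢ = 1.7579 — both > 1, two phases present.
Binary case is linear: z₁(K₁−1)(1+V/F(K₂−1)) + z₂(K₂−1)(1+V/F(K₁−1)) = 0
⇒ V/F = [z₁(K₁−1)+z₂(K₂−1)] / [−(K₁−1)(K₂−1)] = 0.37721/0.94831 = 0.3978
Compositions from xᵢ = zᵢ/(1+V/F(Kᵢ−1)), yᵢ = Kᵢxᵢ:
  1: x = 0.3305, y = 0.7886
  2: x = 0.6695, y = 0.2114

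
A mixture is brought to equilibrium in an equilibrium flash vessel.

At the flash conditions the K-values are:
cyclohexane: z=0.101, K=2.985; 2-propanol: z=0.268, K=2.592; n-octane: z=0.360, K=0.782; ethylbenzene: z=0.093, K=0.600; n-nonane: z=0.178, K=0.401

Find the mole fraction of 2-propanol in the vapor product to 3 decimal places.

y_2-propanol = 0.353

Material balance + equilibrium reduce to Σ zᵢ(Kᵢ−1)/(1+V/F(Kᵢ−1)) = 0.
Feasibility: ΣzᵢKᵢ = 1.405, Σzᵢ/Kᵢ = 1.196 — both > 1, two phases present.
Newton–Raphson from V/F = 0.58:
  V/F = 0.580: g = 0.0134, g' = -0.467 → V/F = 0.609
Converged at V/F = 0.609.
Compositions from xᵢ = zᵢ/(1+V/F(Kᵢ−1)), yᵢ = Kᵢxᵢ:
  cyclohexane: x = 0.046, y = 0.137
  2-propanol: x = 0.136, y = 0.353
  n-octane: x = 0.415, y = 0.325
  ethylbenzene: x = 0.123, y = 0.074
  n-nonane: x = 0.280, y = 0.112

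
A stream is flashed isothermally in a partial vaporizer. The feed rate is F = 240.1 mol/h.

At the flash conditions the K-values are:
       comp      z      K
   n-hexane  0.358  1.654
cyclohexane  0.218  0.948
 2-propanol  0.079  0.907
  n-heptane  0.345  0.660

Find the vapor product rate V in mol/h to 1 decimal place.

Rachford–Rice: g(V/F) = Σ zᵢ(Kᵢ−1)/(1+V/F(Kᵢ−1)) = 0.
g(0) = ΣzᵢKᵢ − 1 = 0.098 and g(1) = 1 − Σzᵢ/Kᵢ = -0.056, so a root lies in (0, 1).
Newton–Raphson from V/F = 0.54:
  V/F = 0.540: g = 0.0099, g' = -0.145 → V/F = 0.609
Converged at V/F = 0.609.
Then V = V/F·F = 0.6091·240.1 = 146.2 mol/h and L = F − V = 93.9 mol/h.

V = 146.2 mol/h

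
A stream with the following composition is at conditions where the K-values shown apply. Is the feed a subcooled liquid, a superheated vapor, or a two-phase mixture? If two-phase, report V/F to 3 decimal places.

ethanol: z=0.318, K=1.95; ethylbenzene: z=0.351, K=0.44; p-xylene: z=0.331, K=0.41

subcooled liquid

ΣzᵢKᵢ = 0.910; Σzᵢ/Kᵢ = 1.768.
Since ΣzᵢKᵢ < 1 the mixture is below its bubble point — single liquid phase.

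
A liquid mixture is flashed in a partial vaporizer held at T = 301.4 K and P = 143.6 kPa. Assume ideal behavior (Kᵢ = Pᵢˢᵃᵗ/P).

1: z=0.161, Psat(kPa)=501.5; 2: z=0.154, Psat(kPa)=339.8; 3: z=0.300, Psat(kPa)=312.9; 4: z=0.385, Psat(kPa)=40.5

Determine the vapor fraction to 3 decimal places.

ψ = 0.598

Raoult's law: Kᵢ = Pᵢˢᵃᵗ/P = Pᵢˢᵃᵗ/143.6.
  K_1 = 501.5/143.6 = 3.49234, K_2 = 339.8/143.6 = 2.36630, K_3 = 312.9/143.6 = 2.17897, K_4 = 40.5/143.6 = 0.28203
Newton–Raphson from ψ = 0.66:
  ψ = 0.660: g = -0.0641, g' = -1.071 → ψ = 0.600
  ψ = 0.600: g = -0.0022, g' = -1.003 → ψ = 0.598
Converged at ψ = 0.598.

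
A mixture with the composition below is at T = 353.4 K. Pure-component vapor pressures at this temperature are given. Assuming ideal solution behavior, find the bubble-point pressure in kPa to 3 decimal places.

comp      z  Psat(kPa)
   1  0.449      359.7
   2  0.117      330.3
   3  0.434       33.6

At the bubble point ψ → 0, so ΣzᵢKᵢ = 1 with Kᵢ = Pᵢˢᵃᵗ/P ⇒ P = ΣzᵢPᵢˢᵃᵗ.
P = 0.449·359.7 + 0.117·330.3 + 0.434·33.6 = 214.733 kPa

Pbub = 214.733 kPa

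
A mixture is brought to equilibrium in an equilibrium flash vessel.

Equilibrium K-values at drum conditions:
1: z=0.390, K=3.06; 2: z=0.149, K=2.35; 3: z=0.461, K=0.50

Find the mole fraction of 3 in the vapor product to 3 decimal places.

y_3 = 0.393

Rachford–Rice: g(ψ) = Σ zᵢ(Kᵢ−1)/(1+ψ(Kᵢ−1)) = 0.
Feasibility: ΣzᵢKᵢ = 1.774, Σzᵢ/Kᵢ = 1.113 — both > 1, two phases present.
Newton–Raphson from ψ = 0.5:
  ψ = 0.500: g = 0.2085, g' = -0.703 → ψ = 0.796
  ψ = 0.796: g = 0.0181, g' = -0.619 → ψ = 0.826
Converged at ψ = 0.826.
Compositions from xᵢ = zᵢ/(1+ψ(Kᵢ−1)), yᵢ = Kᵢxᵢ:
  1: x = 0.144, y = 0.442
  2: x = 0.070, y = 0.166
  3: x = 0.785, y = 0.393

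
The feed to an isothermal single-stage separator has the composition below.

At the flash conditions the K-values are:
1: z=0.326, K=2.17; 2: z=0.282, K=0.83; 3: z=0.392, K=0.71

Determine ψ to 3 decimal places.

Let ψ = V/F and solve Σ zᵢ(Kᵢ−1)/(1+ψ(Kᵢ−1)) = 0.
Feasibility: ΣzᵢKᵢ = 1.220, Σzᵢ/Kᵢ = 1.042 — both > 1, two phases present.
Newton–Raphson from ψ = 0.37:
  ψ = 0.370: g = 0.0877, g' = -0.268 → ψ = 0.697
  ψ = 0.697: g = 0.0132, g' = -0.198 → ψ = 0.764
  ψ = 0.764: g = 0.0003, g' = -0.190 → ψ = 0.765
Converged at ψ = 0.765.

ψ = 0.765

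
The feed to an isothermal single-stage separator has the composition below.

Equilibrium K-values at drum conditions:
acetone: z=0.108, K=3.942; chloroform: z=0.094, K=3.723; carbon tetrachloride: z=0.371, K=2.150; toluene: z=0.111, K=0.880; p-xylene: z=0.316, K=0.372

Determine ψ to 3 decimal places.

ψ = 0.779

Rachford–Rice: g(ψ) = Σ zᵢ(Kᵢ−1)/(1+ψ(Kᵢ−1)) = 0.
Check two-phase: ΣzᵢKᵢ = 1.789 > 1 and Σzᵢ/Kᵢ = 1.201 > 1, so g(0) = 0.789 > 0 and g(1) = -0.201 < 0.
Newton iteration, ψ⁰ = 0.45:
  ψ = 0.450: g = 0.2422, g' = -0.771 → ψ = 0.764
  ψ = 0.764: g = 0.0117, g' = -0.764 → ψ = 0.780
  ψ = 0.780: g = -0.0001, g' = -0.774 → ψ = 0.779
Converged at ψ = 0.779.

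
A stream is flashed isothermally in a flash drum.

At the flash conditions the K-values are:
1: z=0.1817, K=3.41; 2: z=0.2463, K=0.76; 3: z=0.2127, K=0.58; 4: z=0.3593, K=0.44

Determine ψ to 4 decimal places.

Let ψ = V/F and solve Σ zᵢ(Kᵢ−1)/(1+ψ(Kᵢ−1)) = 0.
Feasibility: ΣzᵢKᵢ = 1.0882, Σzᵢ/Kᵢ = 1.5607 — both > 1, two phases present.
Iterate (Newton) starting at ψ = 0.5:
  ψ = 0.5000: g = -0.26112, g' = -0.5128 → ψ = 0.0000
  ψ = 0.0000: g = 0.08824, g' = -1.2197 → ψ = 0.0723
  ψ = 0.0723: g = 0.01089, g' = -0.9422 → ψ = 0.0839
  ψ = 0.0839: g = 0.00019, g' = -0.9093 → ψ = 0.0841
Converged at ψ = 0.0841.

ψ = 0.0841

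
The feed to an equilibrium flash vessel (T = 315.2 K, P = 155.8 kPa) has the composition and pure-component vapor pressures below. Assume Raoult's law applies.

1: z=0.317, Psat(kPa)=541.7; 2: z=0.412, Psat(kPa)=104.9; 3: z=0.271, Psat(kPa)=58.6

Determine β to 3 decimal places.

β = 0.420

Raoult's law: Kᵢ = Pᵢˢᵃᵗ/P = Pᵢˢᵃᵗ/155.8.
  K_1 = 541.7/155.8 = 3.47689, K_2 = 104.9/155.8 = 0.67330, K_3 = 58.6/155.8 = 0.37612
Newton–Raphson from β = 0.31:
  β = 0.310: g = 0.0848, g' = -0.839 → β = 0.411
  β = 0.411: g = 0.0062, g' = -0.727 → β = 0.420
Converged at β = 0.420.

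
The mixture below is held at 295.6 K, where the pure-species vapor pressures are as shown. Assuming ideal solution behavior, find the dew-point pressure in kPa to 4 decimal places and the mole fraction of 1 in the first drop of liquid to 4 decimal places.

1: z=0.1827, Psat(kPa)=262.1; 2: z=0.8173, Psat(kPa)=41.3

Pdew = 48.8129 kPa, x_1 = 0.0340

At the dew point ψ → 1, so Σzᵢ/Kᵢ = 1 with Kᵢ = Pᵢˢᵃᵗ/P ⇒ 1/P = Σzᵢ/Pᵢˢᵃᵗ.
1/P = 0.1827/262.1 + 0.8173/41.3 = 0.0204864 ⇒ P = 48.8129 kPa
xᵢ = zᵢP/Pᵢˢᵃᵗ ⇒ x_1 = 0.1827·48.8129/262.1 = 0.0340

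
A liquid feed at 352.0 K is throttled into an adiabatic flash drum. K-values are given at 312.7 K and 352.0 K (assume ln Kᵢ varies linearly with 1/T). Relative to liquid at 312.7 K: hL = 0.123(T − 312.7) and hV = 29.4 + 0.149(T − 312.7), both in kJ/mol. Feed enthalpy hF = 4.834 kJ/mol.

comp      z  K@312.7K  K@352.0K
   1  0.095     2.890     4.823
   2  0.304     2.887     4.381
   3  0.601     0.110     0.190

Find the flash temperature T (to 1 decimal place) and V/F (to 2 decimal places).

T = 315.8 K, V/F = 0.15

Adiabatic flash: solve Rachford–Rice at each trial T, then check hF = ψ·hV(T) + (1−ψ)·hL(T).
  T = 312.7 K: K = (2.890, 2.887, 0.110), RR gives ψ = 0.130, H_out = 3.820 kJ/mol
  T = 352.0 K: K = (4.823, 4.381, 0.190), RR gives ψ = 0.320, H_out = 14.567 kJ/mol
  T = 332.4 K: K = (3.793, 3.602, 0.147), RR gives ψ = 0.241, H_out = 9.623 kJ/mol
  T = 322.5 K: K = (3.322, 3.234, 0.128), RR gives ψ = 0.191, H_out = 6.865 kJ/mol
  T = 317.6 K: K = (3.102, 3.058, 0.119), RR gives ψ = 0.162, H_out = 5.391 kJ/mol
  T = 315.1 K: K = (2.993, 2.970, 0.114), RR gives ψ = 0.146, H_out = 4.603 kJ/mol
  T = 316.4 K: K = (3.049, 3.016, 0.116), RR gives ψ = 0.155, H_out = 5.016 kJ/mol
Linear interpolation between T = 315.1 (H_out = 4.603) and T = 316.4 (H_out = 5.016) on hF = 4.834 gives T ≈ 315.8 K, at which ψ = 0.15.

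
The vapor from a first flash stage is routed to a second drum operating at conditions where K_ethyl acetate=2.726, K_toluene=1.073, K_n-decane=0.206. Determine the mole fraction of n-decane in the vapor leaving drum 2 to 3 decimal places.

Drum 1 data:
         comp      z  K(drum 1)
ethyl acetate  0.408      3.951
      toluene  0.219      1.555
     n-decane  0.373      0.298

Drum 1:
Material balance + equilibrium reduce to Σ zᵢ(Kᵢ−1)/(1+ψ₁(Kᵢ−1)) = 0.
g(0) = ΣzᵢKᵢ − 1 = 1.064 and g(1) = 1 − Σzᵢ/Kᵢ = -0.496, so a root lies in (0, 1).
Iterate (Newton) starting at ψ₁ = 0.42:
  ψ₁ = 0.420: g = 0.2649, g' = -1.123 → ψ₁ = 0.656
  ψ₁ = 0.656: g = 0.0139, g' = -1.080 → ψ₁ = 0.669
Converged at ψ₁ = 0.669.
Drum-1 compositions:
  ethyl acetate: x = 0.137, y = 0.542
  toluene: x = 0.160, y = 0.248
  n-decane: x = 0.703, y = 0.210
Drum-2 feed = drum-1 vapor: z₂ = (0.5421, 0.2484, 0.2095).
Drum 2:
Material balance + equilibrium reduce to Σ zᵢ(Kᵢ−1)/(1+ψ₂(Kᵢ−1)) = 0.
g(0) = ΣzᵢKᵢ − 1 = 0.787 and g(1) = 1 − Σzᵢ/Kᵢ = -0.447, so a root lies in (0, 1).
Newton iteration, ψ₂⁰ = 0.5:
  ψ₂ = 0.500: g = 0.2439, g' = -0.830 → ψ₂ = 0.794
  ψ₂ = 0.794: g = -0.0381, g' = -1.255 → ψ₂ = 0.764
  ψ₂ = 0.764: g = -0.0016, g' = -1.154 → ψ₂ = 0.762
Converged at ψ₂ = 0.762.
  ethyl acetate: x = 0.234, y = 0.638
  toluene: x = 0.235, y = 0.252
  n-decane: x = 0.531, y = 0.109

y_n-decane (drum 2) = 0.109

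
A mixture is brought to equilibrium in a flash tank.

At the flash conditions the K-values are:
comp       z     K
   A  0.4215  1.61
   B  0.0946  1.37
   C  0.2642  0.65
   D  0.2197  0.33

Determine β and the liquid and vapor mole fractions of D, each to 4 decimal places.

Let β = V/F and solve Σ zᵢ(Kᵢ−1)/(1+β(Kᵢ−1)) = 0.
g(0) = ΣzᵢKᵢ − 1 = 0.0524 and g(1) = 1 − Σzᵢ/Kᵢ = -0.4031, so a root lies in (0, 1).
Newton iteration, β⁰ = 0.5:
  β = 0.5000: g = -0.10688, g' = -0.3719 → β = 0.2126
  β = 0.2126: g = -0.01151, g' = -0.3059 → β = 0.1750
  β = 0.1750: g = -0.00006, g' = -0.3028 → β = 0.1748
Converged at β = 0.1748.
Compositions from xᵢ = zᵢ/(1+β(Kᵢ−1)), yᵢ = Kᵢxᵢ:
  A: x = 0.3809, y = 0.6132
  B: x = 0.0889, y = 0.1217
  C: x = 0.2814, y = 0.1829
  D: x = 0.2488, y = 0.0821

β = 0.1748, x_D = 0.2488, y_D = 0.0821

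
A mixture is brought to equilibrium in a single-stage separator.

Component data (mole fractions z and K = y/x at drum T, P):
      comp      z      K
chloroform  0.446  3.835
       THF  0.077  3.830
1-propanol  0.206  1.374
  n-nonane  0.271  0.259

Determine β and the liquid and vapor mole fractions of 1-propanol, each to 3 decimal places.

Material balance + equilibrium reduce to Σ zᵢ(Kᵢ−1)/(1+β(Kᵢ−1)) = 0.
Check two-phase: ΣzᵢKᵢ = 2.359 > 1 and Σzᵢ/Kᵢ = 1.333 > 1, so g(0) = 1.359 > 0 and g(1) = -0.333 < 0.
Newton iteration, β⁰ = 0.55:
  β = 0.550: g = 0.3042, g' = -1.085 → β = 0.830
  β = 0.830: g = -0.0211, g' = -1.396 → β = 0.815
Converged at β = 0.815.
Compositions from xᵢ = zᵢ/(1+β(Kᵢ−1)), yᵢ = Kᵢxᵢ:
  chloroform: x = 0.135, y = 0.517
  THF: x = 0.023, y = 0.089
  1-propanol: x = 0.158, y = 0.217
  n-nonane: x = 0.684, y = 0.177

β = 0.815, x_1-propanol = 0.158, y_1-propanol = 0.217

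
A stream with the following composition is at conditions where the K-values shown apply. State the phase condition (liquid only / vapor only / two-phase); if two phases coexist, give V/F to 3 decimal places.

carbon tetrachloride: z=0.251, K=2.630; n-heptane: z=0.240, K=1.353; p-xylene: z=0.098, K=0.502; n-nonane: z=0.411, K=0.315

ΣzᵢKᵢ = 1.164; Σzᵢ/Kᵢ = 1.773.
Both exceed 1, so a two-phase solution exists.
Let ψ = V/F and solve Σ zᵢ(Kᵢ−1)/(1+ψ(Kᵢ−1)) = 0.
Newton iteration, ψ⁰ = 0.67:
  ψ = 0.670: g = -0.3295, g' = -0.885 → ψ = 0.298
  ψ = 0.298: g = -0.0589, g' = -0.665 → ψ = 0.209
  ψ = 0.209: g = 0.0009, g' = -0.690 → ψ = 0.210
Converged at ψ = 0.210.

two-phase, V/F = 0.210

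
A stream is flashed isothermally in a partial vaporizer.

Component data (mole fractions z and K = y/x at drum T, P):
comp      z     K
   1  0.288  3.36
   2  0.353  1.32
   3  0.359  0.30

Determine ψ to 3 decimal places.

Rachford–Rice: g(ψ) = Σ zᵢ(Kᵢ−1)/(1+ψ(Kᵢ−1)) = 0.
Feasibility: ΣzᵢKᵢ = 1.541, Σzᵢ/Kᵢ = 1.550 — both > 1, two phases present.
Iterate (Newton) starting at ψ = 0.6:
  ψ = 0.600: g = -0.0572, g' = -0.823 → ψ = 0.531
  ψ = 0.531: g = -0.0014, g' = -0.788 → ψ = 0.529
Converged at ψ = 0.529.

ψ = 0.529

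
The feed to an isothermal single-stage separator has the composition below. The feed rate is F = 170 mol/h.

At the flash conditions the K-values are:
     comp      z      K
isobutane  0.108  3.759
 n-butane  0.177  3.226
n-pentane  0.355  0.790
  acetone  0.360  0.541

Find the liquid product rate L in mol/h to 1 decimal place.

L = 80.1 mol/h

Rachford–Rice: g(β) = Σ zᵢ(Kᵢ−1)/(1+β(Kᵢ−1)) = 0.
g(0) = ΣzᵢKᵢ − 1 = 0.452 and g(1) = 1 − Σzᵢ/Kᵢ = -0.198, so a root lies in (0, 1).
Newton iteration, β⁰ = 0.5:
  β = 0.500: g = 0.0139, g' = -0.489 → β = 0.529
Converged at β = 0.529.
Then V = β·F = 0.5290·170 = 89.9 mol/h and L = F − V = 80.1 mol/h.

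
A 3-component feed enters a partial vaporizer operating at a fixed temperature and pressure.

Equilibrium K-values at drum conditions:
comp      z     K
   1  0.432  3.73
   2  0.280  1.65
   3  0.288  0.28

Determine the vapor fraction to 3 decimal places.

ψ = 0.801

Newton iteration, ψ⁰ = 0.5:
  ψ = 0.500: g = 0.3120, g' = -1.008 → ψ = 0.810
  ψ = 0.810: g = -0.0107, g' = -1.222 → ψ = 0.801
Converged at ψ = 0.801.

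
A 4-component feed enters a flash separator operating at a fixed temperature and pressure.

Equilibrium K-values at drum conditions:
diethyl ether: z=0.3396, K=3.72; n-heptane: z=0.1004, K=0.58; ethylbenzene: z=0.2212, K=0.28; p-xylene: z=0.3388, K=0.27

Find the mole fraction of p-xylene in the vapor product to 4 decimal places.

Let ψ = V/F and solve Σ zᵢ(Kᵢ−1)/(1+ψ(Kᵢ−1)) = 0.
g(0) = ΣzᵢKᵢ − 1 = 0.4750 and g(1) = 1 − Σzᵢ/Kᵢ = -1.3092, so a root lies in (0, 1).
Newton–Raphson from ψ = 0.53:
  ψ = 0.5300: g = -0.33686, g' = -1.2309 → ψ = 0.2563
  ψ = 0.2563: g = -0.00258, g' = -1.3401 → ψ = 0.2544
Converged at ψ = 0.2544.
Compositions from xᵢ = zᵢ/(1+ψ(Kᵢ−1)), yᵢ = Kᵢxᵢ:
  diethyl ether: x = 0.2007, y = 0.7466
  n-heptane: x = 0.1124, y = 0.0652
  ethylbenzene: x = 0.2708, y = 0.0758
  p-xylene: x = 0.4161, y = 0.1123

y_p-xylene = 0.1123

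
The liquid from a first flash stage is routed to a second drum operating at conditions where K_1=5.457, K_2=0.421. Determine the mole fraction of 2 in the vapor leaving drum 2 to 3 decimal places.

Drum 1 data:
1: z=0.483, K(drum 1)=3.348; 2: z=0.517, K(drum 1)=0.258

y_2 (drum 2) = 0.373

Drum 1:
Let ψ₁ = V/F and solve Σ zᵢ(Kᵢ−1)/(1+ψ₁(Kᵢ−1)) = 0.
Check two-phase: ΣzᵢKᵢ = 1.750 > 1 and Σzᵢ/Kᵢ = 2.148 > 1, so g(0) = 0.750 > 0 and g(1) = -1.148 < 0.
Binary case is linear: z₁(K₁−1)(1+ψ₁(K₂−1)) + z₂(K₂−1)(1+ψ₁(K₁−1)) = 0
⇒ ψ₁ = [z₁(K₁−1)+z₂(K₂−1)] / [−(K₁−1)(K₂−1)] = 0.7505/1.7422 = 0.431
Drum-1 compositions:
  1: x = 0.240, y = 0.804
  2: x = 0.760, y = 0.196
Drum-2 feed = drum-1 liquid: z₂ = (0.2401, 0.7599).
Drum 2:
Rachford–Rice: g(ψ₂) = Σ zᵢ(Kᵢ−1)/(1+ψ₂(Kᵢ−1)) = 0.
Feasibility: ΣzᵢKᵢ = 1.630, Σzᵢ/Kᵢ = 1.849 — both > 1, two phases present.
Iterate (Newton) starting at ψ₂ = 0.5:
  ψ₂ = 0.500: g = -0.2877, g' = -0.962 → ψ₂ = 0.201
  ψ₂ = 0.201: g = 0.0666, g' = -1.653 → ψ₂ = 0.241
  ψ₂ = 0.241: g = 0.0043, g' = -1.452 → ψ₂ = 0.244
Converged at ψ₂ = 0.244.
  1: x = 0.115, y = 0.627
  2: x = 0.885, y = 0.373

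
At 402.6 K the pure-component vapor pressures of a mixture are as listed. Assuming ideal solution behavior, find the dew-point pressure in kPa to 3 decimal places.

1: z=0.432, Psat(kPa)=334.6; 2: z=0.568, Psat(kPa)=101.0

Pdew = 144.616 kPa

At the dew point ψ → 1, so Σzᵢ/Kᵢ = 1 with Kᵢ = Pᵢˢᵃᵗ/P ⇒ 1/P = Σzᵢ/Pᵢˢᵃᵗ.
1/P = 0.432/334.6 + 0.568/101.0 = 0.006915 ⇒ P = 144.616 kPa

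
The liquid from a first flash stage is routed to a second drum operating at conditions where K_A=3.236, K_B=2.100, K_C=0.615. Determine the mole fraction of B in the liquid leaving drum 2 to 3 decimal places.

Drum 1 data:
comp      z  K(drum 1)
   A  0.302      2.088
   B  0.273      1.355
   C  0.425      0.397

x_B (drum 2) = 0.126

Drum 1:
Let ψ₁ = V/F and solve Σ zᵢ(Kᵢ−1)/(1+ψ₁(Kᵢ−1)) = 0.
Check two-phase: ΣzᵢKᵢ = 1.169 > 1 and Σzᵢ/Kᵢ = 1.417 > 1, so g(0) = 0.169 > 0 and g(1) = -0.417 < 0.
Newton–Raphson from ψ₁ = 0.5:
  ψ₁ = 0.500: g = -0.0718, g' = -0.492 → ψ₁ = 0.354
  ψ₁ = 0.354: g = -0.0025, g' = -0.463 → ψ₁ = 0.349
Converged at ψ₁ = 0.349.
Drum-1 compositions:
  A: x = 0.219, y = 0.457
  B: x = 0.243, y = 0.329
  C: x = 0.538, y = 0.214
Drum-2 feed = drum-1 liquid: z₂ = (0.2190, 0.2429, 0.5381).
Drum 2:
Material balance + equilibrium reduce to Σ zᵢ(Kᵢ−1)/(1+ψ₂(Kᵢ−1)) = 0.
Check two-phase: ΣzᵢKᵢ = 1.550 > 1 and Σzᵢ/Kᵢ = 1.058 > 1, so g(0) = 0.550 > 0 and g(1) = -0.058 < 0.
Newton iteration, ψ₂⁰ = 0.5:
  ψ₂ = 0.500: g = 0.1470, g' = -0.489 → ψ₂ = 0.801
  ψ₂ = 0.801: g = 0.0180, g' = -0.390 → ψ₂ = 0.847
Converged at ψ₂ = 0.847.
  A: x = 0.076, y = 0.245
  B: x = 0.126, y = 0.264
  C: x = 0.799, y = 0.491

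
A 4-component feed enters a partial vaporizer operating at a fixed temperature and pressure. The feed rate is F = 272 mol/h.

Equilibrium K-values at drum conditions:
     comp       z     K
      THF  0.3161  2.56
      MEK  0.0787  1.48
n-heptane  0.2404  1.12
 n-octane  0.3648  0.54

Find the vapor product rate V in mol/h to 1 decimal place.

Material balance + equilibrium reduce to Σ zᵢ(Kᵢ−1)/(1+ψ(Kᵢ−1)) = 0.
Feasibility: ΣzᵢKᵢ = 1.3919, Σzᵢ/Kᵢ = 1.0669 — both > 1, two phases present.
Iterate (Newton) starting at ψ = 0.5:
  ψ = 0.5000: g = 0.11678, g' = -0.3879 → ψ = 0.8011
  ψ = 0.8011: g = 0.00707, g' = -0.3579 → ψ = 0.8208
Converged at ψ = 0.8208.
Then V = ψ·F = 0.8208·272 = 223.3 mol/h and L = F − V = 48.7 mol/h.

V = 223.3 mol/h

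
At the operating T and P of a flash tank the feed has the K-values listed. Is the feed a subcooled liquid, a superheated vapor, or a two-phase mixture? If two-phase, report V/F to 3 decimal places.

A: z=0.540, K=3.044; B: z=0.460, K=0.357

ΣzᵢKᵢ = 1.808; Σzᵢ/Kᵢ = 1.466.
Both exceed 1, so a two-phase solution exists.
Rachford–Rice: g(ψ) = Σ zᵢ(Kᵢ−1)/(1+ψ(Kᵢ−1)) = 0.
Binary case is linear: z₁(K₁−1)(1+ψ(K₂−1)) + z₂(K₂−1)(1+ψ(K₁−1)) = 0
⇒ ψ = [z₁(K₁−1)+z₂(K₂−1)] / [−(K₁−1)(K₂−1)] = 0.8080/1.3143 = 0.615

two-phase, V/F = 0.615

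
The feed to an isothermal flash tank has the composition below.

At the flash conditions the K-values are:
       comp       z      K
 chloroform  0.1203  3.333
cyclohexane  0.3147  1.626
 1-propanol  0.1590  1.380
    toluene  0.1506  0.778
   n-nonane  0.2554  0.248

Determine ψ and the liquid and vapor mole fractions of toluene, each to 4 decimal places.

Let ψ = V/F and solve Σ zᵢ(Kᵢ−1)/(1+ψ(Kᵢ−1)) = 0.
Feasibility: ΣzᵢKᵢ = 1.3126, Σzᵢ/Kᵢ = 1.5683 — both > 1, two phases present.
Newton–Raphson from ψ = 0.6:
  ψ = 0.6000: g = -0.07917, g' = -0.6835 → ψ = 0.4842
  ψ = 0.4842: g = -0.00548, g' = -0.5999 → ψ = 0.4750
Converged at ψ = 0.4750.
Compositions from xᵢ = zᵢ/(1+ψ(Kᵢ−1)), yᵢ = Kᵢxᵢ:
  chloroform: x = 0.0571, y = 0.1902
  cyclohexane: x = 0.2426, y = 0.3944
  1-propanol: x = 0.1347, y = 0.1859
  toluene: x = 0.1684, y = 0.1310
  n-nonane: x = 0.3973, y = 0.0985

ψ = 0.4750, x_toluene = 0.1684, y_toluene = 0.1310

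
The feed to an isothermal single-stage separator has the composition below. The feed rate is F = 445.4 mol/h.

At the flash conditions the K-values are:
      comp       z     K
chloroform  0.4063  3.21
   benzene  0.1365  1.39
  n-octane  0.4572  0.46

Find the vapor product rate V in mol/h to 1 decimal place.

Rachford–Rice: g(V/F) = Σ zᵢ(Kᵢ−1)/(1+V/F(Kᵢ−1)) = 0.
g(0) = ΣzᵢKᵢ − 1 = 0.7043 and g(1) = 1 − Σzᵢ/Kᵢ = -0.2187, so a root lies in (0, 1).
Newton iteration, V/F⁰ = 0.55:
  V/F = 0.5500: g = 0.09793, g' = -0.6881 → V/F = 0.6923
  V/F = 0.6923: g = 0.00253, g' = -0.6629 → V/F = 0.6961
Converged at V/F = 0.6961.
Then V = V/F·F = 0.6961·445.4 = 310.1 mol/h and L = F − V = 135.3 mol/h.

V = 310.1 mol/h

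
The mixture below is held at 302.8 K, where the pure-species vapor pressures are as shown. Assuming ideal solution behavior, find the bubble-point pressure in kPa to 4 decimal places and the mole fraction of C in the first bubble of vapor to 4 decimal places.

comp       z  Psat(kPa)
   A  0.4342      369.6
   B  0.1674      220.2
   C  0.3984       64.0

Pbub = 222.8394 kPa, y_C = 0.1144

At the bubble point ψ → 0, so ΣzᵢKᵢ = 1 with Kᵢ = Pᵢˢᵃᵗ/P ⇒ P = ΣzᵢPᵢˢᵃᵗ.
P = 0.4342·369.6 + 0.1674·220.2 + 0.3984·64.0 = 222.8394 kPa
yᵢ = zᵢPᵢˢᵃᵗ/P ⇒ y_C = 0.3984·64.0/222.8394 = 0.1144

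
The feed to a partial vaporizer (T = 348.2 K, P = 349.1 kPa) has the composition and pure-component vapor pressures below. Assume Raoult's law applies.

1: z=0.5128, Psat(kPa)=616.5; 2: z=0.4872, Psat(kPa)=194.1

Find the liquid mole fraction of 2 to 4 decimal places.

Raoult's law: Kᵢ = Pᵢˢᵃᵗ/P = Pᵢˢᵃᵗ/349.1.
  K_1 = 616.5/349.1 = 1.765970, K_2 = 194.1/349.1 = 0.556001
Material balance + equilibrium reduce to Σ zᵢ(Kᵢ−1)/(1+ψ(Kᵢ−1)) = 0.
g(0) = ΣzᵢKᵢ − 1 = 0.1765 and g(1) = 1 − Σzᵢ/Kᵢ = -0.1666, so a root lies in (0, 1).
Binary case is linear: z₁(K₁−1)(1+ψ(K₂−1)) + z₂(K₂−1)(1+ψ(K₁−1)) = 0
⇒ ψ = [z₁(K₁−1)+z₂(K₂−1)] / [−(K₁−1)(K₂−1)] = 0.17647/0.34009 = 0.5189
Compositions from xᵢ = zᵢ/(1+ψ(Kᵢ−1)), yᵢ = Kᵢxᵢ:
  1: x = 0.3670, y = 0.6480
  2: x = 0.6330, y = 0.3520

x_2 = 0.6330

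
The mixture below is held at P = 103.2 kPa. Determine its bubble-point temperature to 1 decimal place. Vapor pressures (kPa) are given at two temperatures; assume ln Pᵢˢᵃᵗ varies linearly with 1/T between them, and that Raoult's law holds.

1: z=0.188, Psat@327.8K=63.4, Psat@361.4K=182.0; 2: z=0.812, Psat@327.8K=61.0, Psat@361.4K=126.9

T = 348.8 K

Bubble-point temperature: ΣzᵢPᵢˢᵃᵗ(T) = P. Interpolate ln Pᵢˢᵃᵗ = aᵢ + bᵢ/T.
  T = 327.8 K: ΣzᵢPᵢˢᵃᵗ = 61.45 kPa
  T = 361.4 K: ΣzᵢPᵢˢᵃᵗ = 137.26 kPa
  T = 344.6 K: ΣzᵢPᵢˢᵃᵗ = 93.45 kPa
  T = 353.0 K: ΣzᵢPᵢˢᵃᵗ = 113.71 kPa
  T = 348.8 K: ΣzᵢPᵢˢᵃᵗ = 103.19 kPa
  T = 350.9 K: ΣzᵢPᵢˢᵃᵗ = 108.35 kPa
Interpolating between 348.8 K and 350.9 K gives T ≈ 348.8 K.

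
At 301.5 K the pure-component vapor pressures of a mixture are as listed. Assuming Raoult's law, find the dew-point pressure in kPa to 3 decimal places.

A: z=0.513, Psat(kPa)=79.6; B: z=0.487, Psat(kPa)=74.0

At the dew point ψ → 1, so Σzᵢ/Kᵢ = 1 with Kᵢ = Pᵢˢᵃᵗ/P ⇒ 1/P = Σzᵢ/Pᵢˢᵃᵗ.
1/P = 0.513/79.6 + 0.487/74.0 = 0.013026 ⇒ P = 76.771 kPa

Pdew = 76.771 kPa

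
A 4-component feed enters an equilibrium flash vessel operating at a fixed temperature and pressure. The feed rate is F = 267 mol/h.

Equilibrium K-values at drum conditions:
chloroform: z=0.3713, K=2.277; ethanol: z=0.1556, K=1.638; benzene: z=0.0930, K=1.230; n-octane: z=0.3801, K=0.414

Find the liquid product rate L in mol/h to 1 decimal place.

L = 99.2 mol/h

Rachford–Rice: g(ψ) = Σ zᵢ(Kᵢ−1)/(1+ψ(Kᵢ−1)) = 0.
Feasibility: ΣzᵢKᵢ = 1.3721, Σzᵢ/Kᵢ = 1.2518 — both > 1, two phases present.
Newton iteration, ψ⁰ = 0.63:
  ψ = 0.6300: g = -0.00084, g' = -0.5499 → ψ = 0.6285
Converged at ψ = 0.6285.
Then V = ψ·F = 0.6285·267 = 167.8 mol/h and L = F − V = 99.2 mol/h.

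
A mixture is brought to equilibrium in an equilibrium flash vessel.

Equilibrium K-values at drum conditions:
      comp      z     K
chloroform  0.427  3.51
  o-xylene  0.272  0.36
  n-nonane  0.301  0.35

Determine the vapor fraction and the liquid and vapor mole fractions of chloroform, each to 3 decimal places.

Newton iteration, ψ⁰ = 0.55:
  ψ = 0.550: g = -0.1229, g' = -1.048 → ψ = 0.433
Converged at ψ = 0.433.
Compositions from xᵢ = zᵢ/(1+ψ(Kᵢ−1)), yᵢ = Kᵢxᵢ:
  chloroform: x = 0.205, y = 0.718
  o-xylene: x = 0.376, y = 0.136
  n-nonane: x = 0.419, y = 0.147

ψ = 0.433, x_chloroform = 0.205, y_chloroform = 0.718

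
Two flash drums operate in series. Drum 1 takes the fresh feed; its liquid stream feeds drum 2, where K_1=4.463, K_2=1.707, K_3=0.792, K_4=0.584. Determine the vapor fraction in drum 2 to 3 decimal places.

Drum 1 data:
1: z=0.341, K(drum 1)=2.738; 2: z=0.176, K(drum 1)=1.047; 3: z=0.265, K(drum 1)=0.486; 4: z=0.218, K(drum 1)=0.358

Drum 1:
Rachford–Rice: g(ψ₁) = Σ zᵢ(Kᵢ−1)/(1+ψ₁(Kᵢ−1)) = 0.
Check two-phase: ΣzᵢKᵢ = 1.325 > 1 and Σzᵢ/Kᵢ = 1.447 > 1, so g(0) = 0.325 > 0 and g(1) = -0.447 < 0.
Newton iteration, ψ₁⁰ = 0.31:
  ψ₁ = 0.310: g = 0.0565, g' = -0.675 → ψ₁ = 0.394
  ψ₁ = 0.394: g = 0.0019, g' = -0.634 → ψ₁ = 0.397
Converged at ψ₁ = 0.397.
Drum-1 compositions:
  1: x = 0.202, y = 0.553
  2: x = 0.173, y = 0.181
  3: x = 0.333, y = 0.162
  4: x = 0.293, y = 0.105
Drum-2 feed = drum-1 liquid: z₂ = (0.2018, 0.1728, 0.3329, 0.2925).
Drum 2:
Rachford–Rice: g(ψ₂) = Σ zᵢ(Kᵢ−1)/(1+ψ₂(Kᵢ−1)) = 0.
Check two-phase: ΣzᵢKᵢ = 1.630 > 1 and Σzᵢ/Kᵢ = 1.068 > 1, so g(0) = 0.630 > 0 and g(1) = -0.068 < 0.
Newton–Raphson from ψ₂ = 0.66:
  ψ₂ = 0.660: g = 0.0480, g' = -0.380 → ψ₂ = 0.786
  ψ₂ = 0.786: g = 0.0026, g' = -0.343 → ψ₂ = 0.794
Converged at ψ₂ = 0.794.
  1: x = 0.054, y = 0.240
  2: x = 0.111, y = 0.189
  3: x = 0.399, y = 0.316
  4: x = 0.437, y = 0.255

V/F (drum 2) = 0.794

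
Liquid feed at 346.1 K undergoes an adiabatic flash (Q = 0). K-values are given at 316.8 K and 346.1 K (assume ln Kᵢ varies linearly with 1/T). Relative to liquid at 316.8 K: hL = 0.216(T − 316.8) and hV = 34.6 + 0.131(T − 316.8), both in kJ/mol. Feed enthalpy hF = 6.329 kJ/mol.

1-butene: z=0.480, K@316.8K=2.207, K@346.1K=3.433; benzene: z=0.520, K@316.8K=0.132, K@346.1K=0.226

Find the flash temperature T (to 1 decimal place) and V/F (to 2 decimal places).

Adiabatic flash: solve Rachford–Rice at each trial T, then check hF = ψ·hV(T) + (1−ψ)·hL(T).
  T = 316.8 K: K = (2.207, 0.132), RR gives ψ = 0.122, H_out = 4.227 kJ/mol
  T = 346.1 K: K = (3.433, 0.226), RR gives ψ = 0.406, H_out = 19.379 kJ/mol
  T = 331.5 K: K = (2.782, 0.175), RR gives ψ = 0.290, H_out = 12.844 kJ/mol
  T = 324.1 K: K = (2.482, 0.152), RR gives ψ = 0.215, H_out = 8.897 kJ/mol
  T = 320.5 K: K = (2.344, 0.142), RR gives ψ = 0.173, H_out = 6.716 kJ/mol
  T = 318.6 K: K = (2.273, 0.137), RR gives ψ = 0.148, H_out = 5.474 kJ/mol
Linear interpolation between T = 318.6 (H_out = 5.474) and T = 320.5 (H_out = 6.716) on hF = 6.329 gives T ≈ 319.9 K, at which ψ = 0.16.

T = 319.9 K, V/F = 0.16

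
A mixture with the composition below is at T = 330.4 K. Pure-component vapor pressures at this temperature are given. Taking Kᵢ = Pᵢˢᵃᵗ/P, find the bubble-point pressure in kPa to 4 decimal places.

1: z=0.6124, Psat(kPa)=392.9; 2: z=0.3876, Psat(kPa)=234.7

At the bubble point ψ → 0, so ΣzᵢKᵢ = 1 with Kᵢ = Pᵢˢᵃᵗ/P ⇒ P = ΣzᵢPᵢˢᵃᵗ.
P = 0.6124·392.9 + 0.3876·234.7 = 331.5817 kPa

Pbub = 331.5817 kPa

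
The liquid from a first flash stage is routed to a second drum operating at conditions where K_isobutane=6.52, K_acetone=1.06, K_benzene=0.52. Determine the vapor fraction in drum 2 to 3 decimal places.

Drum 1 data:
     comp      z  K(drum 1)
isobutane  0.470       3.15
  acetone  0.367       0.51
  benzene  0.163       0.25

V/F (drum 2) = 0.870

Drum 1:
Let ψ₁ = V/F and solve Σ zᵢ(Kᵢ−1)/(1+ψ₁(Kᵢ−1)) = 0.
Feasibility: ΣzᵢKᵢ = 1.708, Σzᵢ/Kᵢ = 1.521 — both > 1, two phases present.
Newton iteration, ψ₁⁰ = 0.5:
  ψ₁ = 0.500: g = 0.0532, g' = -0.894 → ψ₁ = 0.560
Converged at ψ₁ = 0.560.
Drum-1 compositions:
  isobutane: x = 0.213, y = 0.672
  acetone: x = 0.506, y = 0.258
  benzene: x = 0.281, y = 0.070
Drum-2 feed = drum-1 liquid: z₂ = (0.2133, 0.5057, 0.2810).
Drum 2:
Rachford–Rice: g(ψ₂) = Σ zᵢ(Kᵢ−1)/(1+ψ₂(Kᵢ−1)) = 0.
g(0) = ΣzᵢKᵢ − 1 = 1.073 and g(1) = 1 − Σzᵢ/Kᵢ = -0.050, so a root lies in (0, 1).
Newton–Raphson from ψ₂ = 0.5:
  ψ₂ = 0.500: g = 0.1651, g' = -0.573 → ψ₂ = 0.788
  ψ₂ = 0.788: g = 0.0322, g' = -0.396 → ψ₂ = 0.869
  ψ₂ = 0.869: g = 0.0005, g' = -0.386 → ψ₂ = 0.870
Converged at ψ₂ = 0.870.
  isobutane: x = 0.037, y = 0.240
  acetone: x = 0.481, y = 0.509
  benzene: x = 0.483, y = 0.251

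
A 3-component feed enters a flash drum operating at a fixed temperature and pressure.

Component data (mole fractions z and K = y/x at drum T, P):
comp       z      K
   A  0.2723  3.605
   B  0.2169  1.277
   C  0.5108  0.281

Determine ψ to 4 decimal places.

Rachford–Rice: g(ψ) = Σ zᵢ(Kᵢ−1)/(1+ψ(Kᵢ−1)) = 0.
g(0) = ΣzᵢKᵢ − 1 = 0.4022 and g(1) = 1 − Σzᵢ/Kᵢ = -1.0632, so a root lies in (0, 1).
Iterate (Newton) starting at ψ = 0.61:
  ψ = 0.6100: g = -0.32881, g' = -1.1257 → ψ = 0.3179
  ψ = 0.3179: g = -0.03285, g' = -1.0107 → ψ = 0.2854
  ψ = 0.2854: g = 0.00045, g' = -1.0402 → ψ = 0.2858
Converged at ψ = 0.2858.

ψ = 0.2858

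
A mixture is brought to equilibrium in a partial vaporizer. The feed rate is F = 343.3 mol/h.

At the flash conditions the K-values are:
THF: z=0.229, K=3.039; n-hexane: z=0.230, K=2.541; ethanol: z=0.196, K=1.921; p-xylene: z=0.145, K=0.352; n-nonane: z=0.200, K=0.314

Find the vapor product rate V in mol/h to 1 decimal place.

Newton iteration, ψ⁰ = 0.5:
  ψ = 0.500: g = 0.2072, g' = -0.837 → ψ = 0.748
  ψ = 0.748: g = -0.0073, g' = -0.951 → ψ = 0.740
Converged at ψ = 0.740.
Then V = ψ·F = 0.7399·343.3 = 254.0 mol/h and L = F − V = 89.3 mol/h.

V = 254.0 mol/h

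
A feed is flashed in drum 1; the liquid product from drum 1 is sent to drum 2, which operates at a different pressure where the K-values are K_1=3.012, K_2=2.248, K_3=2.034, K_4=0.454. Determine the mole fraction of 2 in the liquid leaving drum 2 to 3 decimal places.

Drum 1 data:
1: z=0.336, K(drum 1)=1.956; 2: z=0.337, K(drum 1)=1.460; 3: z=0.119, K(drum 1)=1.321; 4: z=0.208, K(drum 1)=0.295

x_2 (drum 2) = 0.136

Drum 1:
Rachford–Rice: g(ψ₁) = Σ zᵢ(Kᵢ−1)/(1+ψ₁(Kᵢ−1)) = 0.
Check two-phase: ΣzᵢKᵢ = 1.368 > 1 and Σzᵢ/Kᵢ = 1.198 > 1, so g(0) = 0.368 > 0 and g(1) = -0.198 < 0.
Newton iteration, ψ₁⁰ = 0.6:
  ψ₁ = 0.600: g = 0.1035, g' = -0.487 → ψ₁ = 0.813
  ψ₁ = 0.813: g = -0.0194, g' = -0.709 → ψ₁ = 0.785
  ψ₁ = 0.785: g = -0.0006, g' = -0.665 → ψ₁ = 0.784
Converged at ψ₁ = 0.784.
Drum-1 compositions:
  1: x = 0.192, y = 0.376
  2: x = 0.248, y = 0.362
  3: x = 0.095, y = 0.126
  4: x = 0.465, y = 0.137
Drum-2 feed = drum-1 liquid: z₂ = (0.1920, 0.2477, 0.0951, 0.4653).
Drum 2:
Rachford–Rice: g(ψ₂) = Σ zᵢ(Kᵢ−1)/(1+ψ₂(Kᵢ−1)) = 0.
g(0) = ΣzᵢKᵢ − 1 = 0.540 and g(1) = 1 − Σzᵢ/Kᵢ = -0.245, so a root lies in (0, 1).
Iterate (Newton) starting at ψ₂ = 0.5:
  ψ₂ = 0.500: g = 0.0983, g' = -0.646 → ψ₂ = 0.652
  ψ₂ = 0.652: g = 0.0017, g' = -0.633 → ψ₂ = 0.655
Converged at ψ₂ = 0.655.
  1: x = 0.083, y = 0.250
  2: x = 0.136, y = 0.306
  3: x = 0.057, y = 0.115
  4: x = 0.724, y = 0.329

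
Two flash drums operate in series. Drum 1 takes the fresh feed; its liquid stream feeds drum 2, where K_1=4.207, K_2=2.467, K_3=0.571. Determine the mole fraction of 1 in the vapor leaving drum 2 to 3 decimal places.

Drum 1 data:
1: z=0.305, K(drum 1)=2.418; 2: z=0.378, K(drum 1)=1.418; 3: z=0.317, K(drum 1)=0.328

y_1 (drum 2) = 0.193

Drum 1:
Rachford–Rice: g(ψ₁) = Σ zᵢ(Kᵢ−1)/(1+ψ₁(Kᵢ−1)) = 0.
Feasibility: ΣzᵢKᵢ = 1.377, Σzᵢ/Kᵢ = 1.359 — both > 1, two phases present.
Newton–Raphson from ψ₁ = 0.62:
  ψ₁ = 0.620: g = -0.0095, g' = -0.636 → ψ₁ = 0.605
Converged at ψ₁ = 0.605.
Drum-1 compositions:
  1: x = 0.164, y = 0.397
  2: x = 0.302, y = 0.428
  3: x = 0.534, y = 0.175
Drum-2 feed = drum-1 liquid: z₂ = (0.1642, 0.3017, 0.5341).
Drum 2:
Rachford–Rice: g(ψ₂) = Σ zᵢ(Kᵢ−1)/(1+ψ₂(Kᵢ−1)) = 0.
Feasibility: ΣzᵢKᵢ = 1.740, Σzᵢ/Kᵢ = 1.097 — both > 1, two phases present.
Iterate (Newton) starting at ψ₂ = 0.59:
  ψ₂ = 0.590: g = 0.1125, g' = -0.565 → ψ₂ = 0.789
  ψ₂ = 0.789: g = 0.0078, g' = -0.500 → ψ₂ = 0.805
Converged at ψ₂ = 0.805.
  1: x = 0.046, y = 0.193
  2: x = 0.138, y = 0.341
  3: x = 0.816, y = 0.466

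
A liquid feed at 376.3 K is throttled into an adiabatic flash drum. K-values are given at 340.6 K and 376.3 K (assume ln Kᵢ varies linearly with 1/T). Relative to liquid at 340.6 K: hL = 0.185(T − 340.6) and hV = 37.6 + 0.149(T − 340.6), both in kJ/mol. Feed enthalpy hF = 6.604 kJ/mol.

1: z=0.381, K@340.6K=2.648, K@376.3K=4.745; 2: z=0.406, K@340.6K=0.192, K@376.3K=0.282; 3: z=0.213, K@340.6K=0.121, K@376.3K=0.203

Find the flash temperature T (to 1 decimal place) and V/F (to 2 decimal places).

Adiabatic flash: solve Rachford–Rice at each trial T, then check hF = ψ·hV(T) + (1−ψ)·hL(T).
  T = 340.6 K: K = (2.648, 0.192, 0.121), RR gives ψ = 0.082, H_out = 3.084 kJ/mol
  T = 376.3 K: K = (4.745, 0.282, 0.203), RR gives ψ = 0.346, H_out = 19.153 kJ/mol
  T = 358.5 K: K = (3.599, 0.235, 0.159), RR gives ψ = 0.243, H_out = 12.299 kJ/mol
  T = 349.6 K: K = (3.102, 0.213, 0.139), RR gives ψ = 0.174, H_out = 8.167 kJ/mol
  T = 345.1 K: K = (2.869, 0.202, 0.130), RR gives ψ = 0.132, H_out = 5.771 kJ/mol
  T = 347.4 K: K = (2.987, 0.208, 0.135), RR gives ψ = 0.154, H_out = 7.027 kJ/mol
Linear interpolation between T = 345.1 (H_out = 5.771) and T = 347.4 (H_out = 7.027) on hF = 6.604 gives T ≈ 346.6 K, at which ψ = 0.15.

T = 346.6 K, V/F = 0.15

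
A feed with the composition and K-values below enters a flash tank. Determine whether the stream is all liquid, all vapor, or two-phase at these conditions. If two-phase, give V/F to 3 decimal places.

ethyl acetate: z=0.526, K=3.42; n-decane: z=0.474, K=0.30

ΣzᵢKᵢ = 1.941; Σzᵢ/Kᵢ = 1.734.
Both exceed 1, so a two-phase solution exists.
Material balance + equilibrium reduce to Σ zᵢ(Kᵢ−1)/(1+ψ(Kᵢ−1)) = 0.
Binary case is linear: z₁(K₁−1)(1+ψ(K₂−1)) + z₂(K₂−1)(1+ψ(K₁−1)) = 0
⇒ ψ = [z₁(K₁−1)+z₂(K₂−1)] / [−(K₁−1)(K₂−1)] = 0.9411/1.6940 = 0.556

two-phase, V/F = 0.556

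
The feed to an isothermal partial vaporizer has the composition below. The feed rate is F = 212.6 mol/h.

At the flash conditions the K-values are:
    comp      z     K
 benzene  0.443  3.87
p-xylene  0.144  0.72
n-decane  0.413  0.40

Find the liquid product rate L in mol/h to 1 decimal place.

L = 77.3 mol/h

Material balance + equilibrium reduce to Σ zᵢ(Kᵢ−1)/(1+V/F(Kᵢ−1)) = 0.
Check two-phase: ΣzᵢKᵢ = 1.983 > 1 and Σzᵢ/Kᵢ = 1.347 > 1, so g(0) = 0.983 > 0 and g(1) = -0.347 < 0.
Newton–Raphson from V/F = 0.42:
  V/F = 0.420: g = 0.1995, g' = -1.030 → V/F = 0.614
  V/F = 0.614: g = 0.0196, g' = -0.868 → V/F = 0.636
Converged at V/F = 0.636.
Then V = V/F·F = 0.6363·212.6 = 135.3 mol/h and L = F − V = 77.3 mol/h.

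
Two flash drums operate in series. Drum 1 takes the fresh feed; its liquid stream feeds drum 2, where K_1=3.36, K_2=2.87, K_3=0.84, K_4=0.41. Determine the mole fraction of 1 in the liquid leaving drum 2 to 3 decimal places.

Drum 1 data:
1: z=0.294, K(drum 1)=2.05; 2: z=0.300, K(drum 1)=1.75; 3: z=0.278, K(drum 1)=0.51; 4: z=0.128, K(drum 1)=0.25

Drum 1:
Let ψ₁ = V/F and solve Σ zᵢ(Kᵢ−1)/(1+ψ₁(Kᵢ−1)) = 0.
Check two-phase: ΣzᵢKᵢ = 1.301 > 1 and Σzᵢ/Kᵢ = 1.372 > 1, so g(0) = 0.301 > 0 and g(1) = -0.372 < 0.
Iterate (Newton) starting at ψ₁ = 0.5:
  ψ₁ = 0.500: g = 0.0320, g' = -0.530 → ψ₁ = 0.560
  ψ₁ = 0.560: g = -0.0007, g' = -0.553 → ψ₁ = 0.559
Converged at ψ₁ = 0.559.
Drum-1 compositions:
  1: x = 0.185, y = 0.380
  2: x = 0.211, y = 0.370
  3: x = 0.383, y = 0.195
  4: x = 0.220, y = 0.055
Drum-2 feed = drum-1 liquid: z₂ = (0.1852, 0.2113, 0.3829, 0.2205).
Drum 2:
Rachford–Rice: g(ψ₂) = Σ zᵢ(Kᵢ−1)/(1+ψ₂(Kᵢ−1)) = 0.
Check two-phase: ΣzᵢKᵢ = 1.641 > 1 and Σzᵢ/Kᵢ = 1.122 > 1, so g(0) = 0.641 > 0 and g(1) = -0.122 < 0.
Newton–Raphson from ψ₂ = 0.5:
  ψ₂ = 0.500: g = 0.1537, g' = -0.580 → ψ₂ = 0.765
  ψ₂ = 0.765: g = 0.0117, g' = -0.524 → ψ₂ = 0.787
Converged at ψ₂ = 0.787.
  1: x = 0.065, y = 0.218
  2: x = 0.086, y = 0.245
  3: x = 0.438, y = 0.368
  4: x = 0.412, y = 0.169

x_1 (drum 2) = 0.065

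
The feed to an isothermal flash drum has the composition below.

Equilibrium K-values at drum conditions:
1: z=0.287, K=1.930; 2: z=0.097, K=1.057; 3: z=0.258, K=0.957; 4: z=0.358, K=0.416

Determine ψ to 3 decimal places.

ψ = 0.148

Newton–Raphson from ψ = 0.5:
  ψ = 0.500: g = -0.1191, g' = -0.360 → ψ = 0.169
  ψ = 0.169: g = -0.0071, g' = -0.336 → ψ = 0.148
Converged at ψ = 0.148.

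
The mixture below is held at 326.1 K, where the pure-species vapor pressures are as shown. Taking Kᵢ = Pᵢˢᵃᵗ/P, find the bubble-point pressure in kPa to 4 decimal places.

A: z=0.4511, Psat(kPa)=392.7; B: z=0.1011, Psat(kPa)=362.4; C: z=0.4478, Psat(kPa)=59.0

Pbub = 240.2058 kPa

At the bubble point ψ → 0, so ΣzᵢKᵢ = 1 with Kᵢ = Pᵢˢᵃᵗ/P ⇒ P = ΣzᵢPᵢˢᵃᵗ.
P = 0.4511·392.7 + 0.1011·362.4 + 0.4478·59.0 = 240.2058 kPa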